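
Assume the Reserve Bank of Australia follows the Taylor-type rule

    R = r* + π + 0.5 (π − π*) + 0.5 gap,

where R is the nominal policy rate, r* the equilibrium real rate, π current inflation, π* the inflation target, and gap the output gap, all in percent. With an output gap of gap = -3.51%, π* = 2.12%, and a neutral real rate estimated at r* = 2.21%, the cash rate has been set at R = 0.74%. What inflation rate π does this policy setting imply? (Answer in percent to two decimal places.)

0.90%

Collecting π: R = r* + (1 + 0.5) π − 0.5 π* + 0.5 gap
1.5 π = 0.74 − 2.21 + 0.5 × 2.12 − 0.5 × (-3.51) = 1.345
π = 1.345 / 1.5 = 0.90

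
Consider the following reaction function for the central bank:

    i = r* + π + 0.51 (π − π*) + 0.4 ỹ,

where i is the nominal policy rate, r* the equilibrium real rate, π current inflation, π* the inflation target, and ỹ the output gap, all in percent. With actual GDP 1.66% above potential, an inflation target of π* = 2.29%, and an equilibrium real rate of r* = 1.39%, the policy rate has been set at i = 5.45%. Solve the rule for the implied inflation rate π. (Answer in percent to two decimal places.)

Output 1.66% above potential → ỹ = 1.66.
Collecting π: i = r* + (1 + 0.51) π − 0.51 π* + 0.4 ỹ
1.51 π = 5.45 − 1.39 + 0.51 × 2.29 − 0.4 × 1.66 = 4.5639
π = 4.5639 / 1.51 = 3.02

3.02%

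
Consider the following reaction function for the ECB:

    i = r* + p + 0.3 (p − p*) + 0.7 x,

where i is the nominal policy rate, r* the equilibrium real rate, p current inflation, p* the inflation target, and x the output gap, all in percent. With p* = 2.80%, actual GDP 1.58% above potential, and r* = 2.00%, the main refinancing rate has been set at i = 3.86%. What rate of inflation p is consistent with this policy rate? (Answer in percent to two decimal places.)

Output 1.58% above potential → x = 1.58.
Collecting p: i = r* + (1 + 0.3) p − 0.3 p* + 0.7 x
1.3 p = 3.86 − 2.00 + 0.3 × 2.80 − 0.7 × 1.58 = 1.594
p = 1.594 / 1.3 = 1.23

1.23%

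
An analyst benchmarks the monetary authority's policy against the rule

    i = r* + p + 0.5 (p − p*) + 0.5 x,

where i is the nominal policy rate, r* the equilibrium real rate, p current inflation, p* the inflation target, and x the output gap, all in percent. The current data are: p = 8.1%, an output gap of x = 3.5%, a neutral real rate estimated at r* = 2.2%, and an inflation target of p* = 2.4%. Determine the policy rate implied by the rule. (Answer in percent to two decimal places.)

14.90%

i = 2.2 + 8.1 + 0.5 × (8.1 − 2.4) + 0.5 × 3.5
   = 2.2 + 8.1 + 2.85 + 1.75 = 14.90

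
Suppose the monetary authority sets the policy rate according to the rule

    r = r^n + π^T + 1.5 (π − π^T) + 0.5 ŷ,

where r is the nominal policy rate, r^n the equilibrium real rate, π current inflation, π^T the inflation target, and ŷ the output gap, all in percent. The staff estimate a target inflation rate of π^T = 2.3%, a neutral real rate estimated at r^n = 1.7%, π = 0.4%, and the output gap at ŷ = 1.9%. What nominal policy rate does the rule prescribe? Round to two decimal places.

2.10%

r = 1.7 + 2.3 + 1.5 × (0.4 − 2.3) + 0.5 × 1.9
   = 1.7 + 2.3 − 2.85 + 0.95 = 2.10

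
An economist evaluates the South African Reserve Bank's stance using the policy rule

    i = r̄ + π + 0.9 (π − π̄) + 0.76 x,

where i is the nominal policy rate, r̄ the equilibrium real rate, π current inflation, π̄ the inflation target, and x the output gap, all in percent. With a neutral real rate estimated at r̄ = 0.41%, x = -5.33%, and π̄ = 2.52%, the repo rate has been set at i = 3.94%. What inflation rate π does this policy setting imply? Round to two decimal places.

5.18%

Collecting π: i = r̄ + (1 + 0.9) π − 0.9 π̄ + 0.76 x
1.9 π = 3.94 − 0.41 + 0.9 × 2.52 − 0.76 × (-5.33) = 9.8488
π = 9.8488 / 1.9 = 5.18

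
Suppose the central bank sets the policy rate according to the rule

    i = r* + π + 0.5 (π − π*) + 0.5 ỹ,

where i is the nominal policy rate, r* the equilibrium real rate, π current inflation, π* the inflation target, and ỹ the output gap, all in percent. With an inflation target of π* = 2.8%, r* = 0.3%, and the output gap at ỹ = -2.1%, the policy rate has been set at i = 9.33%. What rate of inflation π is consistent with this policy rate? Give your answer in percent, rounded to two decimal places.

7.65%

Collecting π: i = r* + (1 + 0.5) π − 0.5 π* + 0.5 ỹ
1.5 π = 9.33 − 0.3 + 0.5 × 2.8 − 0.5 × (-2.1) = 11.48
π = 11.48 / 1.5 = 7.65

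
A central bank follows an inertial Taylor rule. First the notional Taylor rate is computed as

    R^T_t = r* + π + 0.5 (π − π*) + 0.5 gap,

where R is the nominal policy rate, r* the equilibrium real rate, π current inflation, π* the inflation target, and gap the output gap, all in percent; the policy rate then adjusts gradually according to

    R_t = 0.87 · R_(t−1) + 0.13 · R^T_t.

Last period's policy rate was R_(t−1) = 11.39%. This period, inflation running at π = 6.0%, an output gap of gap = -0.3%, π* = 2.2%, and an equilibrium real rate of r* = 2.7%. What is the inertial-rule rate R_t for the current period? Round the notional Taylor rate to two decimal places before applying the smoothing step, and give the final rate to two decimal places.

R^T_t = 2.7 + 6.0 + 0.5 × (6.0 − 2.2) + 0.5 × (-0.3)
   = 2.7 + 6 + 1.9 − 0.15 = 10.45
R_t = 0.87 × 11.39 + 0.13 × 10.45 = 9.9093 + 1.3585 = 11.27

11.27%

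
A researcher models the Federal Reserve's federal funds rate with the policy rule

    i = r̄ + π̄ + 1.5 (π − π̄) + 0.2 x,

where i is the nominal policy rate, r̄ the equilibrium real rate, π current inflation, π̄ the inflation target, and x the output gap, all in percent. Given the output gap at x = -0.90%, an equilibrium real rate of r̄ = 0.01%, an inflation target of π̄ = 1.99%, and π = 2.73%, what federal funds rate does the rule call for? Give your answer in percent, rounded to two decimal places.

i = 0.01 + 1.99 + 1.5 × (2.73 − 1.99) + 0.2 × (-0.90)
   = 0.01 + 1.99 + 1.11 − 0.18 = 2.93

2.93%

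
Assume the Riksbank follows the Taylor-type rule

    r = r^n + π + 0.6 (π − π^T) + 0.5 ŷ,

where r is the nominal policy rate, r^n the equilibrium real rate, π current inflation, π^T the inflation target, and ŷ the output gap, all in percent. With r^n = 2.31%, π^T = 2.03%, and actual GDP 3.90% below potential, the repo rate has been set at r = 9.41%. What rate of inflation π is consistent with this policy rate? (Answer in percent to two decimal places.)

6.42%

Output 3.90% below potential → ŷ = -3.90.
Collecting π: r = r^n + (1 + 0.6) π − 0.6 π^T + 0.5 ŷ
1.6 π = 9.41 − 2.31 + 0.6 × 2.03 − 0.5 × (-3.90) = 10.268
π = 10.268 / 1.6 = 6.42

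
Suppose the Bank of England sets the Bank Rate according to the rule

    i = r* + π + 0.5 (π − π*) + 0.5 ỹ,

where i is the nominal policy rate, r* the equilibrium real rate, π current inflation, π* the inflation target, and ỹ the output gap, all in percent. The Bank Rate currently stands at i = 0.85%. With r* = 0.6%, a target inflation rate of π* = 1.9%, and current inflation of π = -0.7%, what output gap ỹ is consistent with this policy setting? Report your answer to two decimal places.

0.5 ỹ = 0.85 − 0.6 − (-0.7) − 0.5 × ((-0.7) − 1.9) = 2.25
ỹ = 2.25 / 0.5 = 4.50

4.50%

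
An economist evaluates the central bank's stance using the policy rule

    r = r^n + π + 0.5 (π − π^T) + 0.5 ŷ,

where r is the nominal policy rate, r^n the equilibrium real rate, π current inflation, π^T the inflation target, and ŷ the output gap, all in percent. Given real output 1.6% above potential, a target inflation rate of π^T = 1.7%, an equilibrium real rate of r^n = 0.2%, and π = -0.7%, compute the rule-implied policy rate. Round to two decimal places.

Output 1.6% above potential → ŷ = 1.6.
r = 0.2 + (-0.7) + 0.5 × (-0.7 − 1.7) + 0.5 × 1.6
   = 0.2 − 0.7 − 1.2 + 0.8 = -0.90

-0.90%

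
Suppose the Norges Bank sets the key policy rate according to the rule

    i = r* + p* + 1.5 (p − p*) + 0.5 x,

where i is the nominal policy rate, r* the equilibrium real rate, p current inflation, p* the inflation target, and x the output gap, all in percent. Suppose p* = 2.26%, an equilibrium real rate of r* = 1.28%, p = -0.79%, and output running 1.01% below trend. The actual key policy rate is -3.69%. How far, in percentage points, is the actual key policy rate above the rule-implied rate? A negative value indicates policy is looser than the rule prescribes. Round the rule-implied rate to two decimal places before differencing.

Output 1.01% below potential → x = -1.01.
i = 1.28 + 2.26 + 1.5 × (-0.79 − 2.26) + 0.5 × (-1.01)
   = 1.28 + 2.26 − 4.575 − 0.505 = -1.54
Deviation = -3.69 − (-1.54) = -2.15 pp.

-2.15 pp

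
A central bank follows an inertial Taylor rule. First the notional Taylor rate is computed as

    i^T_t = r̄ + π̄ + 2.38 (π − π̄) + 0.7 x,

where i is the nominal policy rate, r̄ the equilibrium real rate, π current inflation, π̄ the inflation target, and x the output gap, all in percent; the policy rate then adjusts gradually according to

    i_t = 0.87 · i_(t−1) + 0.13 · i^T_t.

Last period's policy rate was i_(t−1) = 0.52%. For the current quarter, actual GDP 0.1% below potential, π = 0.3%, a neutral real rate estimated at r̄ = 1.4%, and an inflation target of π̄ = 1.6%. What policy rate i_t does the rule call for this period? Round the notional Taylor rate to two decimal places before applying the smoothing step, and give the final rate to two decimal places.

Output 0.1% below potential → x = -0.1.
i^T_t = 1.4 + 1.6 + 2.38 × (0.3 − 1.6) + 0.7 × (-0.1)
   = 1.4 + 1.6 − 3.094 − 0.07 = -0.16
i_t = 0.87 × 0.52 + 0.13 × (-0.16) = 0.4524 − 0.0208 = 0.43

0.43%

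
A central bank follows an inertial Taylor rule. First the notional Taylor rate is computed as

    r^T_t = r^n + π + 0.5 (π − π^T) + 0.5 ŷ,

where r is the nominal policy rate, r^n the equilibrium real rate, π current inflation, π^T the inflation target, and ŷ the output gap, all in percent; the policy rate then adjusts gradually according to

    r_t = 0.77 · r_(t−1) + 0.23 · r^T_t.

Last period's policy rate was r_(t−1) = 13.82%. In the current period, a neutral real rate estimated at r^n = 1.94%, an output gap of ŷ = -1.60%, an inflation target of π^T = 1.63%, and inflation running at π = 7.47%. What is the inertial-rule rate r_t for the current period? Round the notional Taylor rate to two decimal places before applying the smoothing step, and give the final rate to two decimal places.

13.29%

r^T_t = 1.94 + 7.47 + 0.5 × (7.47 − 1.63) + 0.5 × (-1.60)
   = 1.94 + 7.47 + 2.92 − 0.8 = 11.53
r_t = 0.77 × 13.82 + 0.23 × 11.53 = 10.6414 + 2.6519 = 13.29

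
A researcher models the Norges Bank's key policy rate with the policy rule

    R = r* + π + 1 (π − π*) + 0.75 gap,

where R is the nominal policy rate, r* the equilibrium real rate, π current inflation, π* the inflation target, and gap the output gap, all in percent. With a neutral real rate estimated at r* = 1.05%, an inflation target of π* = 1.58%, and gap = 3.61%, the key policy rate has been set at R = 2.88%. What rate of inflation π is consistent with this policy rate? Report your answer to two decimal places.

0.35%

Collecting π: R = r* + (1 + 1) π − 1 π* + 0.75 gap
2 π = 2.88 − 1.05 + 1 × 1.58 − 0.75 × 3.61 = 0.7025
π = 0.7025 / 2 = 0.35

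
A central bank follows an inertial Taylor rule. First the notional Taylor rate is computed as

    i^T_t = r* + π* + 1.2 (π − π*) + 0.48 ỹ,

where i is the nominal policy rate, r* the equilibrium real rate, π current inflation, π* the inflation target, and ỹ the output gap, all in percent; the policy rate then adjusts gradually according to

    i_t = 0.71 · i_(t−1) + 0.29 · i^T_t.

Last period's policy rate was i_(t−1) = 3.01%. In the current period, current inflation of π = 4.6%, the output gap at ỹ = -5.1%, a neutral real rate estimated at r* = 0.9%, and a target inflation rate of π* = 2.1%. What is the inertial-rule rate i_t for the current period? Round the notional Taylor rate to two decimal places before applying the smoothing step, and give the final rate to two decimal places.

i^T_t = 0.9 + 2.1 + 1.2 × (4.6 − 2.1) + 0.48 × (-5.1)
   = 0.9 + 2.1 + 3 − 2.448 = 3.55
i_t = 0.71 × 3.01 + 0.29 × 3.55 = 2.1371 + 1.0295 = 3.17

3.17%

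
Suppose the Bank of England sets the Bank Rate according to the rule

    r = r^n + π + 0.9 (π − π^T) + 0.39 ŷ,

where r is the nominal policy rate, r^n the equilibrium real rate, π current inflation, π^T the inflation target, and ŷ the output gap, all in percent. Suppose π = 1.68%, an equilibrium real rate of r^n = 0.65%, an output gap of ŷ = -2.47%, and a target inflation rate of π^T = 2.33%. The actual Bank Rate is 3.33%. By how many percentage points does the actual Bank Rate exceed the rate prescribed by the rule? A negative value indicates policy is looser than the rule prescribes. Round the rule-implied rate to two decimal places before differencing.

2.55 pp

r = 0.65 + 1.68 + 0.9 × (1.68 − 2.33) + 0.39 × (-2.47)
   = 0.65 + 1.68 − 0.585 − 0.9633 = 0.78
Deviation = 3.33 − 0.78 = 2.55 pp.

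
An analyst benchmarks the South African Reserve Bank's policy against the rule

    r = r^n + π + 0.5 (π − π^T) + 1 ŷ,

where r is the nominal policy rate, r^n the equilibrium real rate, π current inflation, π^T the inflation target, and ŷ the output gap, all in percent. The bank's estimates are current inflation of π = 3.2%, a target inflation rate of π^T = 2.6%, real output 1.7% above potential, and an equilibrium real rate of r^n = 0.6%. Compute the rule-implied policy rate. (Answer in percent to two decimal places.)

Output 1.7% above potential → ŷ = 1.7.
r = 0.6 + 3.2 + 0.5 × (3.2 − 2.6) + 1 × 1.7
   = 0.6 + 3.2 + 0.3 + 1.7 = 5.80

5.80%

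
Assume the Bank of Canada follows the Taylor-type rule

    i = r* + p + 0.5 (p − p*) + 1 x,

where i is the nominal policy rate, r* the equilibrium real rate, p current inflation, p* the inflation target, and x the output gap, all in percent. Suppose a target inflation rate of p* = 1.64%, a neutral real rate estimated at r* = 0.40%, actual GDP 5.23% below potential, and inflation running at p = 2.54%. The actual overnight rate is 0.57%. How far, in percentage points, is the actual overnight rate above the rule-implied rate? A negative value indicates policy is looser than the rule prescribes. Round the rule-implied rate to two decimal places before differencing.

Output 5.23% below potential → x = -5.23.
i = 0.40 + 2.54 + 0.5 × (2.54 − 1.64) + 1 × (-5.23)
   = 0.40 + 2.54 + 0.45 − 5.23 = -1.84
Deviation = 0.57 − (-1.84) = 2.41 pp.

2.41 pp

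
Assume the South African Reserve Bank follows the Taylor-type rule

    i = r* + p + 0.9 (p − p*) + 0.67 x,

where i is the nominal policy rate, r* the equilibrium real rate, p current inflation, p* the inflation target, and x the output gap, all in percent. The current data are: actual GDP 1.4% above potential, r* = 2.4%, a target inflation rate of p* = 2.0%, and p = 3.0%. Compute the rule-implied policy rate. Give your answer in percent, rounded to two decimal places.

7.24%

Output 1.4% above potential → x = 1.4.
i = 2.4 + 3.0 + 0.9 × (3.0 − 2.0) + 0.67 × 1.4
   = 2.4 + 3 + 0.9 + 0.938 = 7.24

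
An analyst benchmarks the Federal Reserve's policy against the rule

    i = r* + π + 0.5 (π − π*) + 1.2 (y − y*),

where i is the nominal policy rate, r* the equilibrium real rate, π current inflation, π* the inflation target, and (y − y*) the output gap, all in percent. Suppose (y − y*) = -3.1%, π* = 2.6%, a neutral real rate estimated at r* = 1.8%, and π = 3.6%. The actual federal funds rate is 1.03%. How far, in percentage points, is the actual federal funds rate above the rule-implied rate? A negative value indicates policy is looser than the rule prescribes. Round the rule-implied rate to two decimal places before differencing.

i = 1.8 + 3.6 + 0.5 × (3.6 − 2.6) + 1.2 × (-3.1)
   = 1.8 + 3.6 + 0.5 − 3.72 = 2.18
Deviation = 1.03 − 2.18 = -1.15 pp.

-1.15 pp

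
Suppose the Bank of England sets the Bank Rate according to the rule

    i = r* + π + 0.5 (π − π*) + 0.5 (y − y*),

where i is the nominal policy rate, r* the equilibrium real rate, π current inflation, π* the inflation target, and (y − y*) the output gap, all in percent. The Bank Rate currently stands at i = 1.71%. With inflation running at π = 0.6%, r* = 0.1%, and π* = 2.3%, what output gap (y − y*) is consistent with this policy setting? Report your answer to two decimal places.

0.5 (y − y*) = 1.71 − 0.1 − 0.6 − 0.5 × (0.6 − 2.3) = 1.86
(y − y*) = 1.86 / 0.5 = 3.72

3.72%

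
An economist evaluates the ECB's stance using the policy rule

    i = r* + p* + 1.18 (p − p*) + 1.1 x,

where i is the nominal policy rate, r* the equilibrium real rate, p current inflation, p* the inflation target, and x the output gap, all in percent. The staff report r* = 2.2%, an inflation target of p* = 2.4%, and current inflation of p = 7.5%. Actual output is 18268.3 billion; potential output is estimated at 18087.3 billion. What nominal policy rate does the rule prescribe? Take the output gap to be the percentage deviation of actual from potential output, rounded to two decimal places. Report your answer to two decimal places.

Output gap = 100 × (18268.3 − 18087.3) / 18087.3 = 1.00%.
i = 2.20 + 2.40 + 1.18 × (7.50 − 2.40) + 1.1 × 1.00
   = 2.20 + 2.4 + 6.018 + 1.1 = 11.72

11.72%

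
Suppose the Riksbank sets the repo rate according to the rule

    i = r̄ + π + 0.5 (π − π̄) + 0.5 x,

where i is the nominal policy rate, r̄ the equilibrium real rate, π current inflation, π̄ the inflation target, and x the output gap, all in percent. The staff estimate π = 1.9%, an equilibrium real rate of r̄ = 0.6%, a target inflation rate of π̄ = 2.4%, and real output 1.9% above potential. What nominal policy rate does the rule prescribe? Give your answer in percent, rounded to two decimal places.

3.20%

Output 1.9% above potential → x = 1.9.
i = 0.6 + 1.9 + 0.5 × (1.9 − 2.4) + 0.5 × 1.9
   = 0.6 + 1.9 − 0.25 + 0.95 = 3.20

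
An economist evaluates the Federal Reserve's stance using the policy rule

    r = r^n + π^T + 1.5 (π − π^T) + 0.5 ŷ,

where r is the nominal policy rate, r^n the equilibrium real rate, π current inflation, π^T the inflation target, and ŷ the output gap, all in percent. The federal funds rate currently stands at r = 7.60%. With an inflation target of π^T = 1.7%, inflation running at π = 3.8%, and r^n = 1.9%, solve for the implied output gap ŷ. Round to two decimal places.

1.70%

0.5 ŷ = 7.60 − 1.9 − 1.7 − 1.5 × (3.8 − 1.7) = 0.85
ŷ = 0.85 / 0.5 = 1.70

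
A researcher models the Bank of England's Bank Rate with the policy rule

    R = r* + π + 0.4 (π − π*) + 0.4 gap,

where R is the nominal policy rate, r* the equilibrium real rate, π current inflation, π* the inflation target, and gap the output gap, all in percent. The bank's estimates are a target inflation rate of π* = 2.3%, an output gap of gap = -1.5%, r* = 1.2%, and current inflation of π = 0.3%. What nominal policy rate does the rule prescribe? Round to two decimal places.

0.10%

R = 1.2 + 0.3 + 0.4 × (0.3 − 2.3) + 0.4 × (-1.5)
   = 1.2 + 0.3 − 0.8 − 0.6 = 0.10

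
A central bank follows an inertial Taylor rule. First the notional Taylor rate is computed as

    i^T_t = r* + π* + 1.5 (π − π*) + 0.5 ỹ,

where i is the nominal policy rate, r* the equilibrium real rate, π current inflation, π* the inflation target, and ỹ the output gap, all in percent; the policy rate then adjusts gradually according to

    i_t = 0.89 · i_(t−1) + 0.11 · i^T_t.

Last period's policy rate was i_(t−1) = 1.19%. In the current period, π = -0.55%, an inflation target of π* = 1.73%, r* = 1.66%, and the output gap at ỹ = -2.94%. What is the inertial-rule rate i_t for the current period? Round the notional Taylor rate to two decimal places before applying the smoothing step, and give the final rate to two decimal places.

0.89%

i^T_t = 1.66 + 1.73 + 1.5 × (-0.55 − 1.73) + 0.5 × (-2.94)
   = 1.66 + 1.73 − 3.42 − 1.47 = -1.50
i_t = 0.89 × 1.19 + 0.11 × (-1.50) = 1.0591 − 0.165 = 0.89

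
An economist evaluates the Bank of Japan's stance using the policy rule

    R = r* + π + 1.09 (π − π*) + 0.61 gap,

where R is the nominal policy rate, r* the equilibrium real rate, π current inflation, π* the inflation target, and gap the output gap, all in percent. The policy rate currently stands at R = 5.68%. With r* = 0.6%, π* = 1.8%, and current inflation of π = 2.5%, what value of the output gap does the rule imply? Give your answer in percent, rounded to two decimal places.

2.98%

0.61 gap = 5.68 − 0.6 − 2.5 − 1.09 × (2.5 − 1.8) = 1.817
gap = 1.817 / 0.61 = 2.98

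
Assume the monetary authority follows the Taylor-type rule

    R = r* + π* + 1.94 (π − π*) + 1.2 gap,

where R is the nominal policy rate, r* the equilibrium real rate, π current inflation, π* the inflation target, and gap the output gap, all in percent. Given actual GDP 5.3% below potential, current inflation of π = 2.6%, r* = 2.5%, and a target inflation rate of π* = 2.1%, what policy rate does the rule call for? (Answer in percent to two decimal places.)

-0.79%

Output 5.3% below potential → gap = -5.3.
R = 2.5 + 2.1 + 1.94 × (2.6 − 2.1) + 1.2 × (-5.3)
   = 2.5 + 2.1 + 0.97 − 6.36 = -0.79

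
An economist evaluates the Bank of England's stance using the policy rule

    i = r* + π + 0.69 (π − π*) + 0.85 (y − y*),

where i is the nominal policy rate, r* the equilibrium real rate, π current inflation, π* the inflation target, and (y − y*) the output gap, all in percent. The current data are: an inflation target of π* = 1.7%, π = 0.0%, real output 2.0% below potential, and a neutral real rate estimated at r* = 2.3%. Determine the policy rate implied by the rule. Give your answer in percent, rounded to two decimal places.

Output 2.0% below potential → (y − y*) = -2.0.
i = 2.3 + 0.0 + 0.69 × (0.0 − 1.7) + 0.85 × (-2.0)
   = 2.3 + 0 − 1.173 − 1.7 = -0.57

-0.57%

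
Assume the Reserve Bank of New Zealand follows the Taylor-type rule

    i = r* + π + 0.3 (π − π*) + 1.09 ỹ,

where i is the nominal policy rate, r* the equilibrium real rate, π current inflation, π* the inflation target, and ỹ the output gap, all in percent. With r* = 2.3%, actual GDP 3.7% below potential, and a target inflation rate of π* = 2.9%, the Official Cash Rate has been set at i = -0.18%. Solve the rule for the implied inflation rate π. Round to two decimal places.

1.86%

Output 3.7% below potential → ỹ = -3.7.
Collecting π: i = r* + (1 + 0.3) π − 0.3 π* + 1.09 ỹ
1.3 π = -0.18 − 2.3 + 0.3 × 2.9 − 1.09 × (-3.7) = 2.423
π = 2.423 / 1.3 = 1.86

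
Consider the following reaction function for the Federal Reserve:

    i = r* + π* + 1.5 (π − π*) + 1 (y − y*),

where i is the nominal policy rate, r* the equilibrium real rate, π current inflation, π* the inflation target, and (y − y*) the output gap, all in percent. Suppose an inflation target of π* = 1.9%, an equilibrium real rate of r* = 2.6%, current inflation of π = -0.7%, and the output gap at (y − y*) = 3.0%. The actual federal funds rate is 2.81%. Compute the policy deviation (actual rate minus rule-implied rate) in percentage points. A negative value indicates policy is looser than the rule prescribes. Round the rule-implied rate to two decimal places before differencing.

-0.79 pp

i = 2.6 + 1.9 + 1.5 × (-0.7 − 1.9) + 1 × 3.0
   = 2.6 + 1.9 − 3.9 + 3 = 3.60
Deviation = 2.81 − 3.60 = -0.79 pp.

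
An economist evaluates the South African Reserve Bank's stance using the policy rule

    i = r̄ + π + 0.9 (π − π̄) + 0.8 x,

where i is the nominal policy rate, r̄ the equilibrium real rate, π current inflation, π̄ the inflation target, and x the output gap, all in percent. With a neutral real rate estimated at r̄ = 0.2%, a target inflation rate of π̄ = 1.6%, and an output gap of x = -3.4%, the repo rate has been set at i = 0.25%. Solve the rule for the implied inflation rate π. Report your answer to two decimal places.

Collecting π: i = r̄ + (1 + 0.9) π − 0.9 π̄ + 0.8 x
1.9 π = 0.25 − 0.2 + 0.9 × 1.6 − 0.8 × (-3.4) = 4.21
π = 4.21 / 1.9 = 2.22

2.22%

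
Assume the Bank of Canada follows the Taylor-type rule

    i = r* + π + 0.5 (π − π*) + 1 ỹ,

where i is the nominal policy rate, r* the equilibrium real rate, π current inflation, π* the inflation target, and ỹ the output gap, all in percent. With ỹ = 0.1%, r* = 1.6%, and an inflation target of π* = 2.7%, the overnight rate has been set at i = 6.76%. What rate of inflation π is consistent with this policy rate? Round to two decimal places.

Collecting π: i = r* + (1 + 0.5) π − 0.5 π* + 1 ỹ
1.5 π = 6.76 − 1.6 + 0.5 × 2.7 − 1 × 0.1 = 6.41
π = 6.41 / 1.5 = 4.27

4.27%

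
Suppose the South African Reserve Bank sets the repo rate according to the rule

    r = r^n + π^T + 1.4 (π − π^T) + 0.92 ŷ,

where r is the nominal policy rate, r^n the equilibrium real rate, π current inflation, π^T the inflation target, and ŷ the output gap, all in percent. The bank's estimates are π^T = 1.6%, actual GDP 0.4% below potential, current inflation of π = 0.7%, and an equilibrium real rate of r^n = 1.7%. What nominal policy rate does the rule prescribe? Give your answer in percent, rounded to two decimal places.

Output 0.4% below potential → ŷ = -0.4.
r = 1.7 + 1.6 + 1.4 × (0.7 − 1.6) + 0.92 × (-0.4)
   = 1.7 + 1.6 − 1.26 − 0.368 = 1.67

1.67%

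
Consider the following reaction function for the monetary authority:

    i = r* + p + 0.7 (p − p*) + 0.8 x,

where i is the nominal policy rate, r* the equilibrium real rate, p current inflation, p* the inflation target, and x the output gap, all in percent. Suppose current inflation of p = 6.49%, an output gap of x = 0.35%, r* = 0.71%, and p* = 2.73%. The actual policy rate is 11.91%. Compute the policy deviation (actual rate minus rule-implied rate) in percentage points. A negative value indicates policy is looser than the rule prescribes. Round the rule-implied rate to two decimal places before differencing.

1.80 pp

i = 0.71 + 6.49 + 0.7 × (6.49 − 2.73) + 0.8 × 0.35
   = 0.71 + 6.49 + 2.632 + 0.28 = 10.11
Deviation = 11.91 − 10.11 = 1.80 pp.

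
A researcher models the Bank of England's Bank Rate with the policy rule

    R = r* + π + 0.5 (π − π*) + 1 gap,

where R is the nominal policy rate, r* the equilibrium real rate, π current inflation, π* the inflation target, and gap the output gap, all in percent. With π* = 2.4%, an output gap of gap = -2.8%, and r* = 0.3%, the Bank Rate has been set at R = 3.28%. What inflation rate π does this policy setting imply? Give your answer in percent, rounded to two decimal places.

Collecting π: R = r* + (1 + 0.5) π − 0.5 π* + 1 gap
1.5 π = 3.28 − 0.3 + 0.5 × 2.4 − 1 × (-2.8) = 6.98
π = 6.98 / 1.5 = 4.65

4.65%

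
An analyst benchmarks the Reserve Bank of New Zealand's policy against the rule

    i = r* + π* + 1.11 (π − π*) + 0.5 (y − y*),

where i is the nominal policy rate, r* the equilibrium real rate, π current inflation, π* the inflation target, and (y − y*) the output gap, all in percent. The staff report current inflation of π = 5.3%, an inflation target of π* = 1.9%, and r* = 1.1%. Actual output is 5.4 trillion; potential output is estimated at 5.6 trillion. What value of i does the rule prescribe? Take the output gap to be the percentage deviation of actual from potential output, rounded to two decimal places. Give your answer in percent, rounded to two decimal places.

Output gap = 100 × (5.4 − 5.6) / 5.6 = -3.57%.
i = 1.10 + 1.90 + 1.11 × (5.30 − 1.90) + 0.5 × (-3.57)
   = 1.10 + 1.9 + 3.774 − 1.785 = 4.99

4.99%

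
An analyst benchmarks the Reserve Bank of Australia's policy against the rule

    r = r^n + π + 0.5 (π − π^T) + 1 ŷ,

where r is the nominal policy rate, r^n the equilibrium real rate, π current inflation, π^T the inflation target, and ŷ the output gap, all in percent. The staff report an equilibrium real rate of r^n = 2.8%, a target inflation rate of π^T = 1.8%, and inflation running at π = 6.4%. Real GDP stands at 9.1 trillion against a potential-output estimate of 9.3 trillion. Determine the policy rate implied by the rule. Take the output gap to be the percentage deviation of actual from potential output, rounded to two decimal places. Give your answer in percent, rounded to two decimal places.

9.35%

Output gap = 100 × (9.1 − 9.3) / 9.3 = -2.15%.
r = 2.80 + 6.40 + 0.5 × (6.40 − 1.80) + 1 × (-2.15)
   = 2.80 + 6.4 + 2.3 − 2.15 = 9.35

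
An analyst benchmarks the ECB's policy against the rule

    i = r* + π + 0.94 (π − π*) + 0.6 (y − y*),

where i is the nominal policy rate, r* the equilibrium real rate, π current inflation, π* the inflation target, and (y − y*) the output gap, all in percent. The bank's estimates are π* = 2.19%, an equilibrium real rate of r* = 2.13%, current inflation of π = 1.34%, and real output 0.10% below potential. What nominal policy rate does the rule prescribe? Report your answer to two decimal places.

2.61%

Output 0.10% below potential → (y − y*) = -0.10.
i = 2.13 + 1.34 + 0.94 × (1.34 − 2.19) + 0.6 × (-0.10)
   = 2.13 + 1.34 − 0.799 − 0.06 = 2.61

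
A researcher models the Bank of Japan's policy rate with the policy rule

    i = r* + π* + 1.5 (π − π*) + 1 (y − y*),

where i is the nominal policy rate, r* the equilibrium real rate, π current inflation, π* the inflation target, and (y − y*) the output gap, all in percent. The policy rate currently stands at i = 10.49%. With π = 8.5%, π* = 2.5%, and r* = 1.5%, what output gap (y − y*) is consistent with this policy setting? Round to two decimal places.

1 (y − y*) = 10.49 − 1.5 − 2.5 − 1.5 × (8.5 − 2.5) = -2.51
(y − y*) = -2.51 / 1 = -2.51

-2.51%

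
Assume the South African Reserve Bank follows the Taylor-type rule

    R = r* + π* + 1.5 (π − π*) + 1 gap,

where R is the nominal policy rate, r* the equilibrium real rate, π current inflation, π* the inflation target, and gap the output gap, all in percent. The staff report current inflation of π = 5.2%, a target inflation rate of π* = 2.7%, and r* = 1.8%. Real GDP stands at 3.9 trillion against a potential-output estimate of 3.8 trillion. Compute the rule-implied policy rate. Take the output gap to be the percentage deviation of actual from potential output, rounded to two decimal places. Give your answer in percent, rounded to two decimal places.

Output gap = 100 × (3.9 − 3.8) / 3.8 = 2.63%.
R = 1.80 + 2.70 + 1.5 × (5.20 − 2.70) + 1 × 2.63
   = 1.80 + 2.7 + 3.75 + 2.63 = 10.88

10.88%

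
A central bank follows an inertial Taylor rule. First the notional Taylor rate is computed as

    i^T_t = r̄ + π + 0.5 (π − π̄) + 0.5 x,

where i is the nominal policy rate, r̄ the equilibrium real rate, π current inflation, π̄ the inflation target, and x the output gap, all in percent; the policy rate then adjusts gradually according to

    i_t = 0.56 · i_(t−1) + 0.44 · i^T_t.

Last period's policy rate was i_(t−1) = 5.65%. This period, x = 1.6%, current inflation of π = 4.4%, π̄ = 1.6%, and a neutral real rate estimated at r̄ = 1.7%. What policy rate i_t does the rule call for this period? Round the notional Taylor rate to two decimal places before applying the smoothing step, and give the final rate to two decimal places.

6.82%

i^T_t = 1.7 + 4.4 + 0.5 × (4.4 − 1.6) + 0.5 × 1.6
   = 1.7 + 4.4 + 1.4 + 0.8 = 8.30
i_t = 0.56 × 5.65 + 0.44 × 8.30 = 3.164 + 3.652 = 6.82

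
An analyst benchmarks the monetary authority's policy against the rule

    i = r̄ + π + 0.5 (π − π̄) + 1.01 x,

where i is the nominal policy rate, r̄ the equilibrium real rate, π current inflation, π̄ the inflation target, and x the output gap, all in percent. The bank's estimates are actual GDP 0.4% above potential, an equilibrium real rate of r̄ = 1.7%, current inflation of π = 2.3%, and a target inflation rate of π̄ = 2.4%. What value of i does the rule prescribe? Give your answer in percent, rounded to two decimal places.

4.35%

Output 0.4% above potential → x = 0.4.
i = 1.7 + 2.3 + 0.5 × (2.3 − 2.4) + 1.01 × 0.4
   = 1.7 + 2.3 − 0.05 + 0.404 = 4.35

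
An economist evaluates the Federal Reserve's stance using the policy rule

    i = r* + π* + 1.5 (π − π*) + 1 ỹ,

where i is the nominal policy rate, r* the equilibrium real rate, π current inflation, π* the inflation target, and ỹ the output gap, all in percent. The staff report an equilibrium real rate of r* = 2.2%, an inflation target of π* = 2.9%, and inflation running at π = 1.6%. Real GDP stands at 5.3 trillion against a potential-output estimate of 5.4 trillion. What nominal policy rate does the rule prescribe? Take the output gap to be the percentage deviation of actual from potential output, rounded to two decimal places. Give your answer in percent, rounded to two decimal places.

1.30%

Output gap = 100 × (5.3 − 5.4) / 5.4 = -1.85%.
i = 2.20 + 2.90 + 1.5 × (1.60 − 2.90) + 1 × (-1.85)
   = 2.20 + 2.9 − 1.95 − 1.85 = 1.30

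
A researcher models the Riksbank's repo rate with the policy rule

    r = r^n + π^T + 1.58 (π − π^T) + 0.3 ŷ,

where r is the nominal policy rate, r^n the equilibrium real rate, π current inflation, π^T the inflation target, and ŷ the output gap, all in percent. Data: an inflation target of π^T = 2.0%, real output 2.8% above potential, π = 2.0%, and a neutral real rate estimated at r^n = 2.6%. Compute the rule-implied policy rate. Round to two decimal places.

5.44%

Output 2.8% above potential → ŷ = 2.8.
r = 2.6 + 2.0 + 1.58 × (2.0 − 2.0) + 0.3 × 2.8
   = 2.6 + 2 + 0 + 0.84 = 5.44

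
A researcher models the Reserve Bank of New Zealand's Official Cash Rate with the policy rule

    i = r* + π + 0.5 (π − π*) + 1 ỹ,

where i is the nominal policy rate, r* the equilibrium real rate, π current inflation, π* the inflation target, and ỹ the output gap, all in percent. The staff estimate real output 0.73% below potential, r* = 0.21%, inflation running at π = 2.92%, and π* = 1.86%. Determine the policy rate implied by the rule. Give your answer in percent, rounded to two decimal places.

2.93%

Output 0.73% below potential → ỹ = -0.73.
i = 0.21 + 2.92 + 0.5 × (2.92 − 1.86) + 1 × (-0.73)
   = 0.21 + 2.92 + 0.53 − 0.73 = 2.93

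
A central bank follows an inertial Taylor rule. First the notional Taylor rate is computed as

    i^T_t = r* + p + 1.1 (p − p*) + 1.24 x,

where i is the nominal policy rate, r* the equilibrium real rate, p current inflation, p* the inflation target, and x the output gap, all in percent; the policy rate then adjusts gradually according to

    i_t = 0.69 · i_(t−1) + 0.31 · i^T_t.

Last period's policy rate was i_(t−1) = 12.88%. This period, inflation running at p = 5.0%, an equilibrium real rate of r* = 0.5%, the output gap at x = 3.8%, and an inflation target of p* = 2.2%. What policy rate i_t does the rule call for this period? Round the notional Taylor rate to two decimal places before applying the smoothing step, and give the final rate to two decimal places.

i^T_t = 0.5 + 5.0 + 1.1 × (5.0 − 2.2) + 1.24 × 3.8
   = 0.5 + 5 + 3.08 + 4.712 = 13.29
i_t = 0.69 × 12.88 + 0.31 × 13.29 = 8.8872 + 4.1199 = 13.01

13.01%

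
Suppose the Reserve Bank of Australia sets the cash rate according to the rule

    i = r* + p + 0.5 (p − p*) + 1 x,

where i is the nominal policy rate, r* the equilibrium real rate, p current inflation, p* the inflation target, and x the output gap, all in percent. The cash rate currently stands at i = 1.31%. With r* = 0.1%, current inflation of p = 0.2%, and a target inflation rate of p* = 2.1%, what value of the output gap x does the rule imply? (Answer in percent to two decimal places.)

1 x = 1.31 − 0.1 − 0.2 − 0.5 × (0.2 − 2.1) = 1.96
x = 1.96 / 1 = 1.96

1.96%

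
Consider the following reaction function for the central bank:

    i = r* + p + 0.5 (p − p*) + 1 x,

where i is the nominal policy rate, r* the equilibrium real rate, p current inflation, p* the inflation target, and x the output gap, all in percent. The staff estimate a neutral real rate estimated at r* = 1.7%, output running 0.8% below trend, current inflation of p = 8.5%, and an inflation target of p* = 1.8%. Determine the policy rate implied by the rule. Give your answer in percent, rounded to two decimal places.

Output 0.8% below potential → x = -0.8.
i = 1.7 + 8.5 + 0.5 × (8.5 − 1.8) + 1 × (-0.8)
   = 1.7 + 8.5 + 3.35 − 0.8 = 12.75

12.75%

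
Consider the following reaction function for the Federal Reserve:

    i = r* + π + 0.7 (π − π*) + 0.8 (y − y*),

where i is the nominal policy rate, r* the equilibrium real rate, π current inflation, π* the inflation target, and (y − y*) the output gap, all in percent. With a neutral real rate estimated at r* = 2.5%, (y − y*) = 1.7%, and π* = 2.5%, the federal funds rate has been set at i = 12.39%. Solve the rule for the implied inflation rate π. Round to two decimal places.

Collecting π: i = r* + (1 + 0.7) π − 0.7 π* + 0.8 (y − y*)
1.7 π = 12.39 − 2.5 + 0.7 × 2.5 − 0.8 × 1.7 = 10.28
π = 10.28 / 1.7 = 6.05

6.05%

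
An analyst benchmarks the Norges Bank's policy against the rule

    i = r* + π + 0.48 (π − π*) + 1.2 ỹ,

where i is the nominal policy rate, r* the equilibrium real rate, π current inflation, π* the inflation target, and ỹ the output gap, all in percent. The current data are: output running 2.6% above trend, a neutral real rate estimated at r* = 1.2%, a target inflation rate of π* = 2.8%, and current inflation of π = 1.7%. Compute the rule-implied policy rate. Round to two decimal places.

5.49%

Output 2.6% above potential → ỹ = 2.6.
i = 1.2 + 1.7 + 0.48 × (1.7 − 2.8) + 1.2 × 2.6
   = 1.2 + 1.7 − 0.528 + 3.12 = 5.49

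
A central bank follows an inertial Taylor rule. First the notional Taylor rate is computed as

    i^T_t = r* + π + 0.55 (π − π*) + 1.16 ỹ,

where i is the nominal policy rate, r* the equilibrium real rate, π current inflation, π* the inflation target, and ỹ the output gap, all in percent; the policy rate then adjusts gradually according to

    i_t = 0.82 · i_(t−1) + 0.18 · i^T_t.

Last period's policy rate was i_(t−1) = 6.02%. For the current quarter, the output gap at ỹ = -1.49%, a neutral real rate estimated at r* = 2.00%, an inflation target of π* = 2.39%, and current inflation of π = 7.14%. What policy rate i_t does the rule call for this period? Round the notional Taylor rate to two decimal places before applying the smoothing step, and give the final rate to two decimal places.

i^T_t = 2.00 + 7.14 + 0.55 × (7.14 − 2.39) + 1.16 × (-1.49)
   = 2.00 + 7.14 + 2.6125 − 1.7284 = 10.02
i_t = 0.82 × 6.02 + 0.18 × 10.02 = 4.9364 + 1.8036 = 6.74

6.74%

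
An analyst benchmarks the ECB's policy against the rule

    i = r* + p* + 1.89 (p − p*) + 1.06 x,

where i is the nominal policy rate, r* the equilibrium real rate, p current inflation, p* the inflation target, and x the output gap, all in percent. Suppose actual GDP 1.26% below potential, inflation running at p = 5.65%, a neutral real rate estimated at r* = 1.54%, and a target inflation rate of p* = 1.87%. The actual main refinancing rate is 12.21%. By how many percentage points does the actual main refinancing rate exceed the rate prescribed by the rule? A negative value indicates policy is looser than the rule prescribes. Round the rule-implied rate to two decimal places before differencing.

2.99 pp

Output 1.26% below potential → x = -1.26.
i = 1.54 + 1.87 + 1.89 × (5.65 − 1.87) + 1.06 × (-1.26)
   = 1.54 + 1.87 + 7.1442 − 1.3356 = 9.22
Deviation = 12.21 − 9.22 = 2.99 pp.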